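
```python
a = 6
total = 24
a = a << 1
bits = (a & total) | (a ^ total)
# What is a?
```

Trace:
`a = 6` → a = 6
`total = 24` → total = 24
`a = a << 1` → a = 12
`bits = (a & total) | (a ^ total)` → bits = 28
So a = 12

Answer: 12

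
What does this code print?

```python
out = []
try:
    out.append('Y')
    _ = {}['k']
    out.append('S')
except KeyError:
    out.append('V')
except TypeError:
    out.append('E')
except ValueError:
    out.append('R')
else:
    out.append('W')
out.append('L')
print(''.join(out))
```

Execution trace: 'Y' (try body) → 'V' (except KeyError) → 'L' (after the try/except). Output: YVL

Answer: YVL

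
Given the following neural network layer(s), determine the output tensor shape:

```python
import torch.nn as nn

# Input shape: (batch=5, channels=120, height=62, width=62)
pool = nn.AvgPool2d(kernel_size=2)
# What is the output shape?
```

Input: (5, 120, 62, 62) -> Output: (5, 120, 31, 31)

Answer: (5, 120, 31, 31)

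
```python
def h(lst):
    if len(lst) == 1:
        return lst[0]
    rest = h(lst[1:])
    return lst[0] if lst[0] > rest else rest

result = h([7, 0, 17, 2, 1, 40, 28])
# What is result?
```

Recursive max over [7, 0, 17, 2, 1, 40, 28] = 40

Answer: 40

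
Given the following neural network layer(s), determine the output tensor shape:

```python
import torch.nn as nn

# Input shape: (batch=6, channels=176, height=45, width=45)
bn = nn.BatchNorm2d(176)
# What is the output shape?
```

Input: (6, 176, 45, 45) -> Output: (6, 176, 45, 45)

Answer: (6, 176, 45, 45)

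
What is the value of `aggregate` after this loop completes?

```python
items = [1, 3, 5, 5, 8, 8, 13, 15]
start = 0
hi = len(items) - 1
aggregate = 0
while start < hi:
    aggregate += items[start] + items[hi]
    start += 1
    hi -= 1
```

Sum of pairs from ends
`aggregate` takes the values: 0 → 16 → 32 → 45 → 58

Answer: 58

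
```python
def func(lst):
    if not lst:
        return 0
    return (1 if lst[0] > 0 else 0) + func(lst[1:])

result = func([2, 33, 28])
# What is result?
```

Count of positive elements in [2, 33, 28] = 3

Answer: 3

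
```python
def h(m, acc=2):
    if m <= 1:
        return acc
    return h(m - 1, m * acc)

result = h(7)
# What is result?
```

Accumulator trace (n, acc): (7, 2) -> (6, 14) -> (5, 84) -> (4, 420) -> (3, 1680) -> (2, 5040) -> (1, 10080) -> return 10080

Answer: 10080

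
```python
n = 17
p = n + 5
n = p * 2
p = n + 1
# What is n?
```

Trace:
`n = 17` → n = 17
`p = n + 5` → p = 22
`n = p * 2` → n = 44
`p = n + 1` → p = 45
So n = 44

Answer: 44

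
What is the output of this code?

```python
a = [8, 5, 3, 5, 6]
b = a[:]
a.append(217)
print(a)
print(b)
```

Key concept: slice [:] creates copy.
Step by step:
`a = [8, 5, 3, 5, 6]` → a = [8, 5, 3, 5, 6]
`b = a[:]` → b = [8, 5, 3, 5, 6]
`a.append(217)` → a = [8, 5, 3, 5, 6, 217]
`print(a)` → prints [8, 5, 3, 5, 6, 217]
`print(b)` → prints [8, 5, 3, 5, 6]

Answer:
[8, 5, 3, 5, 6, 217]
[8, 5, 3, 5, 6]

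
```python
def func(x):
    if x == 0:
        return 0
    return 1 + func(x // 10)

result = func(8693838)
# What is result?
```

Count of digits of 8693838: 7

Answer: 7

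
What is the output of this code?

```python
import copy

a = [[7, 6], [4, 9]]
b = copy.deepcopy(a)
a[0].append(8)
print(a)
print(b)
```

Key concept: deep copy is fully independent.
Step by step:
`a = [[7, 6], [4, 9]]` → a = [[7, 6], [4, 9]]
`b = copy.deepcopy(a)` → b = [[7, 6], [4, 9]]
`a[0].append(8)` → a = [[7, 6, 8], [4, 9]]
`print(a)` → prints [[7, 6, 8], [4, 9]]
`print(b)` → prints [[7, 6], [4, 9]]

Answer:
[[7, 6, 8], [4, 9]]
[[7, 6], [4, 9]]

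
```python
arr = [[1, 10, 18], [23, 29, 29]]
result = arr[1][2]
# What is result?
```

Trace:
`arr = [[1, 10, 18], [23, 29, 29]]` → arr = [[1, 10, 18], [23, 29, 29]]
`result = arr[1][2]` → result = 29
So result = 29

Answer: 29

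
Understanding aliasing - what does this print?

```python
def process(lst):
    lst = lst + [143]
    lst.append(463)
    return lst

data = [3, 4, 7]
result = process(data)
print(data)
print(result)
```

Key concept: rebinding parameter vs mutation.
Step by step:
`data = [3, 4, 7]` → data = [3, 4, 7]
`result = process(data)` → result = [3, 4, 7, 143, 463]
`print(data)` → prints [3, 4, 7]
`print(result)` → prints [3, 4, 7, 143, 463]

Answer:
[3, 4, 7]
[3, 4, 7, 143, 463]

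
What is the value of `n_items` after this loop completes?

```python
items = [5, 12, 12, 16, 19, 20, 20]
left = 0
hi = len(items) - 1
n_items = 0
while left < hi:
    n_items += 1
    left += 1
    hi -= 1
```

Iterations until pointers meet (list length 7)
`n_items` takes the values: 0 → 1 → 2 → 3

Answer: 3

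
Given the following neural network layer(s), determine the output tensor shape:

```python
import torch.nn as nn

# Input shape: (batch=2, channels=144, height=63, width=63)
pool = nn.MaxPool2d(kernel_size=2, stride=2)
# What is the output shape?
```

Input: (2, 144, 63, 63) -> Output: (2, 144, 31, 31)

Answer: (2, 144, 31, 31)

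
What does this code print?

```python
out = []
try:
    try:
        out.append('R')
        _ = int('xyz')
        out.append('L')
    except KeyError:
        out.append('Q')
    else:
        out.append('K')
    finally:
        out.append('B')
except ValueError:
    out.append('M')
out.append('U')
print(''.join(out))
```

Execution trace: 'R' (inner try body) → 'B' (inner finally) → 'M' (outer except ValueError) → 'U' (after the try/except). Output: RBMU

Answer: RBMU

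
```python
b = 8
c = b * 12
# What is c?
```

Trace:
`b = 8` → b = 8
`c = b * 12` → c = 96
So c = 96

Answer: 96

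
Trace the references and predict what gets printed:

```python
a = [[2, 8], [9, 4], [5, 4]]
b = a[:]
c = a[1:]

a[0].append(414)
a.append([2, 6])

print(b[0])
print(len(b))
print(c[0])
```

Key concept: slice with nested mutation.
Step by step:
`a = [[2, 8], [9, 4], [5, 4]]` → a = [[2, 8], [9, 4], [5, 4]]
`b = a[:]` → b = [[2, 8], [9, 4], [5, 4]]
`c = a[1:]` → c = [[9, 4], [5, 4]]
`a[0].append(414)` → a = [[2, 8, 414], [9, 4], [5, 4]]; b = [[2, 8, 414], [9, 4], [5, 4]]
`a.append([2, 6])` → a = [[2, 8, 414], [9, 4], [5, 4], [2, 6]]
`print(b[0])` → prints [2, 8, 414]
`print(len(b))` → prints 3
`print(c[0])` → prints [9, 4]

Answer:
[2, 8, 414]
3
[9, 4]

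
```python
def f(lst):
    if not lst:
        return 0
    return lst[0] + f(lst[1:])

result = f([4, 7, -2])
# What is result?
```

4 + 7 + (-2) + 0 = 9

Answer: 9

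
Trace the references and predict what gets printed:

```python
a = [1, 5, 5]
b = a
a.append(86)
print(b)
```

Key concept: basic list aliasing.
Step by step:
`a = [1, 5, 5]` → a = [1, 5, 5]
`b = a` → b = [1, 5, 5] (same object as a)
`a.append(86)` → a = [1, 5, 5, 86] (same object as b); b = [1, 5, 5, 86] (same object as a)
`print(b)` → prints [1, 5, 5, 86]

Answer: [1, 5, 5, 86]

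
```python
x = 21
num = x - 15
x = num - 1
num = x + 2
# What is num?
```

Trace:
`x = 21` → x = 21
`num = x - 15` → num = 6
`x = num - 1` → x = 5
`num = x + 2` → num = 7
So num = 7

Answer: 7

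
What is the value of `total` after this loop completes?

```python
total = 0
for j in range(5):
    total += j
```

Sum of 0 to 4 = 10
`total` takes the values: 0 → 1 → 3 → 6 → 10

Answer: 10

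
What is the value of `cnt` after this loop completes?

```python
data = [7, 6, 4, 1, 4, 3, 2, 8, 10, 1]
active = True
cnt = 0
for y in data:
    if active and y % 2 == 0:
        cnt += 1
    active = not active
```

Count even values at even positions
`cnt` takes the values: 0 → 1 → 2 → 3 → 4

Answer: 4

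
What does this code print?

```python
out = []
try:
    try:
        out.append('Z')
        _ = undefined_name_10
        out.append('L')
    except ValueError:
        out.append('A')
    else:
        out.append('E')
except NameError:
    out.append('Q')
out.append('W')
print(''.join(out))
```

Execution trace: 'Z' (inner try body) → 'Q' (outer except NameError) → 'W' (after the try/except). Output: ZQW

Answer: ZQW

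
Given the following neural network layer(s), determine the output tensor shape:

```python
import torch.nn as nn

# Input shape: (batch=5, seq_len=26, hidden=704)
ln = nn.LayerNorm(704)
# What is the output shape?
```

Input: (5, 26, 704) -> Output: (5, 26, 704)

Answer: (5, 26, 704)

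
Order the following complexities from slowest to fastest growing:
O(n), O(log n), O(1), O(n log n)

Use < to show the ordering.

Ordered by growth rate: O(1) < O(log n) < O(n) < O(n log n)

Answer: O(1) < O(log n) < O(n) < O(n log n)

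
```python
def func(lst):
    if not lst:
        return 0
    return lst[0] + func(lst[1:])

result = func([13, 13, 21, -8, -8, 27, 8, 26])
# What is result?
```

13 + 13 + 21 + (-8) + (-8) + 27 + 8 + 26 + 0 = 92

Answer: 92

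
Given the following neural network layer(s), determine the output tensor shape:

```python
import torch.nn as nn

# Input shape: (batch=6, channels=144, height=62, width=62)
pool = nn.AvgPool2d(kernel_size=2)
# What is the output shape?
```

Input: (6, 144, 62, 62) -> Output: (6, 144, 31, 31)

Answer: (6, 144, 31, 31)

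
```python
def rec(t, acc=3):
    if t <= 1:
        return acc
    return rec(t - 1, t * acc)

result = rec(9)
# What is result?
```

Accumulator trace (n, acc): (9, 3) -> (8, 27) -> (7, 216) -> (6, 1512) -> (5, 9072) -> (4, 45360) -> (3, 181440) -> (2, 544320) -> (1, 1088640) -> return 1088640

Answer: 1088640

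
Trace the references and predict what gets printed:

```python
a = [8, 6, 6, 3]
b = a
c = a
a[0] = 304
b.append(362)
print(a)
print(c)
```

Key concept: multiple aliases.
Step by step:
`a = [8, 6, 6, 3]` → a = [8, 6, 6, 3]
`b = a` → b = [8, 6, 6, 3] (same object as a)
`c = a` → c = [8, 6, 6, 3] (same object as a, b)
`a[0] = 304` → a = [304, 6, 6, 3] (same object as b, c); b = [304, 6, 6, 3] (same object as a, c); c = [304, 6, 6, 3] (same object as a, b)
`b.append(362)` → a = [304, 6, 6, 3, 362] (same object as b, c); b = [304, 6, 6, 3, 362] (same object as a, c); c = [304, 6, 6, 3, 362] (same object as a, b)
`print(a)` → prints [304, 6, 6, 3, 362]
`print(c)` → prints [304, 6, 6, 3, 362]

Answer:
[304, 6, 6, 3, 362]
[304, 6, 6, 3, 362]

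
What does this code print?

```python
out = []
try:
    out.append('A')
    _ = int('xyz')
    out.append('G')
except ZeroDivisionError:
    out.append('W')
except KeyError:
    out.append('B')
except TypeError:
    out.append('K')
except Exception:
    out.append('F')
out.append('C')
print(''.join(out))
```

Execution trace: 'A' (try body) → 'F' (except Exception) → 'C' (after the try/except). Output: AFC

Answer: AFC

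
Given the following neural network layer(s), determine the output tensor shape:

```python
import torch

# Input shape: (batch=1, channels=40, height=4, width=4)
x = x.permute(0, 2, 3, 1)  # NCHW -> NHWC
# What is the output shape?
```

Input: (1, 40, 4, 4) -> Output: (1, 4, 4, 40)

Answer: (1, 4, 4, 40)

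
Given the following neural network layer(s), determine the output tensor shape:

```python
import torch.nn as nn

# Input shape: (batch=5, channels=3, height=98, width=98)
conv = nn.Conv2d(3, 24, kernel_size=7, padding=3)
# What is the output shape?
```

Input: (5, 3, 98, 98) -> Output: (5, 24, 98, 98)

Answer: (5, 24, 98, 98)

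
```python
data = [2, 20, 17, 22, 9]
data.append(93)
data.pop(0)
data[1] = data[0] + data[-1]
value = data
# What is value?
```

Trace:
`data = [2, 20, 17, 22, 9]` → data = [2, 20, 17, 22, 9]
`data.append(93)` → data = [2, 20, 17, 22, 9, 93]
`data.pop(0)` → data = [20, 17, 22, 9, 93]
`data[1] = data[0] + data[-1]` → data = [20, 113, 22, 9, 93]
`value = data` → value = [20, 113, 22, 9, 93]
So value = [20, 113, 22, 9, 93]

Answer: [20, 113, 22, 9, 93]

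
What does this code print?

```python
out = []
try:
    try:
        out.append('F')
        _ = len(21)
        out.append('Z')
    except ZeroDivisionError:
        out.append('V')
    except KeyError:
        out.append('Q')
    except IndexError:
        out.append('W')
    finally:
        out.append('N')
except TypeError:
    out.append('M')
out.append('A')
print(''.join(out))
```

Execution trace: 'F' (try body) → 'N' (finally) → 'M' (outer except TypeError) → 'A' (after the try/except). Output: FNMA

Answer: FNMA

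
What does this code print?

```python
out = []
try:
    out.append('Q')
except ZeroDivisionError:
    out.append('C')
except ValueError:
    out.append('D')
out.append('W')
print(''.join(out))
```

Execution trace: 'Q' (try body, no exception) → 'W' (after the try/except). Output: QW

Answer: QW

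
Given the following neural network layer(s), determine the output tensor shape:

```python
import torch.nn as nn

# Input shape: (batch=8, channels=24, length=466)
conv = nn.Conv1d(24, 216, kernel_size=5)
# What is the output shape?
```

Input: (8, 24, 466) -> Output: (8, 216, 462)

Answer: (8, 216, 462)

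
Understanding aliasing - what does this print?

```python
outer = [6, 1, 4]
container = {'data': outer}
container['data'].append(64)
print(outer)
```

Key concept: dict holds reference to list.
Step by step:
`outer = [6, 1, 4]` → outer = [6, 1, 4]
`container = {'data': outer}` → container = {'data': [6, 1, 4]}
`container['data'].append(64)` → outer = [6, 1, 4, 64]; container = {'data': [6, 1, 4, 64]}
`print(outer)` → prints [6, 1, 4, 64]

Answer: [6, 1, 4, 64]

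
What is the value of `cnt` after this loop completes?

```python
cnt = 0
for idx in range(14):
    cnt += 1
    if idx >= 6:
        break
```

Loop breaks when idx reaches 6, cnt is 7
`cnt` takes the values: 0 → 1 → 2 → 3 → 4 → 5 → 6 → 7

Answer: 7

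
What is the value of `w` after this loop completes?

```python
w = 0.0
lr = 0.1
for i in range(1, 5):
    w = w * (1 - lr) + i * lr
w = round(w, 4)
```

Moving average with lr=0.1
`w` takes the values: 0.0 → 0.1 → 0.29 → 0.561 → 0.9049

Answer: 0.9049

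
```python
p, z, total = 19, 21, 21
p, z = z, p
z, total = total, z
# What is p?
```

Trace:
`p, z, total = 19, 21, 21` → p = 19; z = 21; total = 21
`p, z = z, p` → p = 21; z = 19
`z, total = total, z` → z = 21; total = 19
So p = 21

Answer: 21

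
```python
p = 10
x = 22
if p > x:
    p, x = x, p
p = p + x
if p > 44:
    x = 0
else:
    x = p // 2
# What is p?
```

Trace:
`p = 10` → p = 10
`x = 22` → x = 22
`if p > x: ...` → p > x is False → no variable changes
`p = p + x` → p = 32
`if p > 44: ...` → p > 44 is False, take else branch → x = 16
So p = 32

Answer: 32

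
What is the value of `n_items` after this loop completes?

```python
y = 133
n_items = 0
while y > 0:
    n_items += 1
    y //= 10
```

Count digits by repeated division by 10
`n_items` takes the values: 0 → 1 → 2 → 3

Answer: 3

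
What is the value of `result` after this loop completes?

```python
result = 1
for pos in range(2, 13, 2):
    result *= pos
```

Product of even numbers 2 to 12
`result` takes the values: 1 → 2 → 8 → 48 → 384 → 3840 → 46080

Answer: 46080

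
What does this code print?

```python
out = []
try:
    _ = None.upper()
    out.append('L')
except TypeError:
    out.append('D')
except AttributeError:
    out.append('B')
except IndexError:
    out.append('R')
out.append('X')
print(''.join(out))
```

Execution trace: 'B' (except AttributeError) → 'X' (after the try/except). Output: BX

Answer: BX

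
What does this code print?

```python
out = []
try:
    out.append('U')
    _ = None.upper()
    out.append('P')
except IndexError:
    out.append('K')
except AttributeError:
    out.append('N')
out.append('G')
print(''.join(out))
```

Execution trace: 'U' (try body) → 'N' (except AttributeError) → 'G' (after the try/except). Output: UNG

Answer: UNG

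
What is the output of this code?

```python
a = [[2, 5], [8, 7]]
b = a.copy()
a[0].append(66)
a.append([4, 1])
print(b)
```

Key concept: shallow copy with nested lists.
Step by step:
`a = [[2, 5], [8, 7]]` → a = [[2, 5], [8, 7]]
`b = a.copy()` → b = [[2, 5], [8, 7]]
`a[0].append(66)` → a = [[2, 5, 66], [8, 7]]; b = [[2, 5, 66], [8, 7]]
`a.append([4, 1])` → a = [[2, 5, 66], [8, 7], [4, 1]]
`print(b)` → prints [[2, 5, 66], [8, 7]]

Answer: [[2, 5, 66], [8, 7]]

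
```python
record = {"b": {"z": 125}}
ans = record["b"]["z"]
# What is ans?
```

Trace:
`record = {"b": {"z": 125}}` → record = {'b': {'z': 125}}
`ans = record["b"]["z"]` → ans = 125
So ans = 125

Answer: 125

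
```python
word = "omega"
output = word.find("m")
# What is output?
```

Trace:
`word = "omega"` → word = 'omega'
`output = word.find("m")` → output = 1
So output = 1

Answer: 1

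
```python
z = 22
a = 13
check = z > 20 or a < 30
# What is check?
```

Trace:
`z = 22` → z = 22
`a = 13` → a = 13
`check = z > 20 or a < 30` → check = True
So check = True

Answer: True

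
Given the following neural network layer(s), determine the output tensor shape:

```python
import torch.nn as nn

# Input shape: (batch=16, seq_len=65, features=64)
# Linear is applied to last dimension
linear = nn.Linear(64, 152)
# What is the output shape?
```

Input: (16, 65, 64) -> Output: (16, 65, 152)

Answer: (16, 65, 152)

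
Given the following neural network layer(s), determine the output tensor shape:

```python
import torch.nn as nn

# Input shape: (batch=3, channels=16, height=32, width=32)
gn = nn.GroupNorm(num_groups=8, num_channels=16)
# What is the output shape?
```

Input: (3, 16, 32, 32) -> Output: (3, 16, 32, 32)

Answer: (3, 16, 32, 32)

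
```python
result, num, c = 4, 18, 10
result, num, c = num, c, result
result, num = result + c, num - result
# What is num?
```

Trace:
`result, num, c = 4, 18, 10` → result = 4; num = 18; c = 10
`result, num, c = num, c, result` → result = 18; num = 10; c = 4
`result, num = result + c, num - result` → result = 22; num = -8
So num = -8

Answer: -8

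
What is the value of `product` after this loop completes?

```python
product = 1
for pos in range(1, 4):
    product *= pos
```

3! = 6
`product` takes the values: 1 → 2 → 6

Answer: 6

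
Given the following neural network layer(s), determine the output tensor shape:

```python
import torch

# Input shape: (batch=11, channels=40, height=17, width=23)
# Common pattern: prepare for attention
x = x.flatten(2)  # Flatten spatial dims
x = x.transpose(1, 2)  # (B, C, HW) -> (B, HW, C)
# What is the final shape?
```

Input: (11, 40, 17, 23) -> after flatten(2): (11, 40, 391) -> Output: (11, 391, 40)

Answer: (11, 391, 40)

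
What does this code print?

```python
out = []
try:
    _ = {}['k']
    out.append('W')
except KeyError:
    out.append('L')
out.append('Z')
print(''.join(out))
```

Execution trace: 'L' (except KeyError) → 'Z' (after the try/except). Output: LZ

Answer: LZ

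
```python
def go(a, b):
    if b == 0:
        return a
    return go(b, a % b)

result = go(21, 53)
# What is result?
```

go(21, 53) -> go(53, 21) -> go(21, 11) -> go(11, 10) -> go(10, 1) -> go(1, 0) -> 1

Answer: 1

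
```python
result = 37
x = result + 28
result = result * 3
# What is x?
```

Trace:
`result = 37` → result = 37
`x = result + 28` → x = 65
`result = result * 3` → result = 111
So x = 65

Answer: 65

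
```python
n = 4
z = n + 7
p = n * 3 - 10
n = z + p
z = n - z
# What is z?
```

Trace:
`n = 4` → n = 4
`z = n + 7` → z = 11
`p = n * 3 - 10` → p = 2
`n = z + p` → n = 13
`z = n - z` → z = 2
So z = 2

Answer: 2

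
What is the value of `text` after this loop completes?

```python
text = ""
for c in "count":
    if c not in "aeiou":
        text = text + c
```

Remove vowels from 'count'
`text` takes the values: "" → "c" → "cn" → "cnt"

Answer: "cnt"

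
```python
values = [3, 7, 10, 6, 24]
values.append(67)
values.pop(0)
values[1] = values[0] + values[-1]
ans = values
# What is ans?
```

Trace:
`values = [3, 7, 10, 6, 24]` → values = [3, 7, 10, 6, 24]
`values.append(67)` → values = [3, 7, 10, 6, 24, 67]
`values.pop(0)` → values = [7, 10, 6, 24, 67]
`values[1] = values[0] + values[-1]` → values = [7, 74, 6, 24, 67]
`ans = values` → ans = [7, 74, 6, 24, 67]
So ans = [7, 74, 6, 24, 67]

Answer: [7, 74, 6, 24, 67]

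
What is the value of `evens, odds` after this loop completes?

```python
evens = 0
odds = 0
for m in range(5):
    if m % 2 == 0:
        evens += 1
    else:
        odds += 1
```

Count evens and odds in range(5)
`evens, odds` takes the values: (0, 0) → (1, 0) → (1, 1) → (2, 1) → (2, 2) → (3, 2)

Answer: 3, 2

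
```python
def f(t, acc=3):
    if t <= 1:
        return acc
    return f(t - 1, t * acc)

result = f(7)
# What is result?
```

Accumulator trace (n, acc): (7, 3) -> (6, 21) -> (5, 126) -> (4, 630) -> (3, 2520) -> (2, 7560) -> (1, 15120) -> return 15120

Answer: 15120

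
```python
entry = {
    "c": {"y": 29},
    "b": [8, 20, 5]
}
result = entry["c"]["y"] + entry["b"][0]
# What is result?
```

Trace:
`entry = { ...` → entry = {'c': {'y': 29}, 'b': [8, 20, 5]}
`result = entry["c"]["y"] + entry["b"][0]` → result = 37
So result = 37

Answer: 37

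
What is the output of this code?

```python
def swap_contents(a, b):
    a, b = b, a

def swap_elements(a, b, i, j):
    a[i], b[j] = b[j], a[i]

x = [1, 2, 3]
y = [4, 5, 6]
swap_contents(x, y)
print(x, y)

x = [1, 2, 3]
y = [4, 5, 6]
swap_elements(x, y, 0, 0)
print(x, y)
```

Key concept: parameter rebinding vs mutation.
Step by step:
`x = [1, 2, 3]` → x = [1, 2, 3]
`y = [4, 5, 6]` → y = [4, 5, 6]
`swap_contents(x, y)` → no visible change to tracked variables
`print(x, y)` → prints [1, 2, 3] [4, 5, 6]
`x = [1, 2, 3]` → x = [1, 2, 3]
`y = [4, 5, 6]` → y = [4, 5, 6]
`swap_elements(x, y, 0, 0)` → x = [4, 2, 3]; y = [1, 5, 6]
`print(x, y)` → prints [4, 2, 3] [1, 5, 6]

Answer:
[1, 2, 3] [4, 5, 6]
[4, 2, 3] [1, 5, 6]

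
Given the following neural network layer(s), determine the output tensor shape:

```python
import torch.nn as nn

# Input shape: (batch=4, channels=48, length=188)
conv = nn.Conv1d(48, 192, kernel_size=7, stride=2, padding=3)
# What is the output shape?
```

Input: (4, 48, 188) -> Output: (4, 192, 94)

Answer: (4, 192, 94)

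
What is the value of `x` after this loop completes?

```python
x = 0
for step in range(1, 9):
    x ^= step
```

XOR of 1 to 8
`x` takes the values: 0 → 1 → 3 → 0 → 4 → 1 → 7 → 0 → 8

Answer: 8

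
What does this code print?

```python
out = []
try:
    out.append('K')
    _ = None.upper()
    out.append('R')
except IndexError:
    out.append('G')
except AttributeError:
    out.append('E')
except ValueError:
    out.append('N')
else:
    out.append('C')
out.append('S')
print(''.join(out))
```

Execution trace: 'K' (try body) → 'E' (except AttributeError) → 'S' (after the try/except). Output: KES

Answer: KES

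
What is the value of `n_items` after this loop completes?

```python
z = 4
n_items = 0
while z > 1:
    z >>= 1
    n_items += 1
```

Count right shifts until 1
`n_items` takes the values: 0 → 1 → 2

Answer: 2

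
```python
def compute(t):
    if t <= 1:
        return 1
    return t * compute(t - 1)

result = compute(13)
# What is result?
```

compute(13) = 13 * 12 * 11 * 10 * 9 * 8 * 7 * 6 * 5 * 4 * 3 * 2 * 1 = 6227020800

Answer: 6227020800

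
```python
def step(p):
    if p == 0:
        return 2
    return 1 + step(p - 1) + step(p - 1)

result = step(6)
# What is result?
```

step(p) = 1 + 2·step(p-1), step(0)=2. Closed form: (2+1)·2^6 - 1 = 191.

Answer: 191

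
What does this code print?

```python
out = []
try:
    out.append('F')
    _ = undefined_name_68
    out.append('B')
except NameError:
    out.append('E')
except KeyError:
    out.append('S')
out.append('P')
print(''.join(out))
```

Execution trace: 'F' (try body) → 'E' (except NameError) → 'P' (after the try/except). Output: FEP

Answer: FEP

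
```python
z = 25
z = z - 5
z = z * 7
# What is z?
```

Trace:
`z = 25` → z = 25
`z = z - 5` → z = 20
`z = z * 7` → z = 140
So z = 140

Answer: 140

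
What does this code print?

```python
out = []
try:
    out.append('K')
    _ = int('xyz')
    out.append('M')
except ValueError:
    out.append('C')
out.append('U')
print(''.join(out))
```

Execution trace: 'K' (try body) → 'C' (except ValueError) → 'U' (after the try/except). Output: KCU

Answer: KCU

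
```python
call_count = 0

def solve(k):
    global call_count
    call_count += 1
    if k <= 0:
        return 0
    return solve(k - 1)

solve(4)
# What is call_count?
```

Linear recursion stepping by 1: 5 calls from k=4 down to ≤0.

Answer: 5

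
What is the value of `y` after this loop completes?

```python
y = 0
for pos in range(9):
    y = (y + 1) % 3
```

Increment mod 3, 9 times = 0
`y` takes the values: 0 → 1 → 2 → 0 → 1 → 2 → 0 → 1 → 2 → 0

Answer: 0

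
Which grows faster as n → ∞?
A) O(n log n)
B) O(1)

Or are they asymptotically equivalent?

O(n log n) vs O(1): Higher order terms dominate.

Answer: A) O(n log n) grows faster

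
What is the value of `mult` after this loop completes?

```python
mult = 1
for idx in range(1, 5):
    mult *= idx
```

4! = 24
`mult` takes the values: 1 → 2 → 6 → 24

Answer: 24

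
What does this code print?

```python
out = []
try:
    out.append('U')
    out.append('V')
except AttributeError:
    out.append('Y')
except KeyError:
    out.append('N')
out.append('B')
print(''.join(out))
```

Execution trace: 'U' (try body) → 'V' (try body, no exception) → 'B' (after the try/except). Output: UVB

Answer: UVB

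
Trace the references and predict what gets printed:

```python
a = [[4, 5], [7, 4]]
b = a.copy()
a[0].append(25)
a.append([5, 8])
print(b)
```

Key concept: shallow copy with nested lists.
Step by step:
`a = [[4, 5], [7, 4]]` → a = [[4, 5], [7, 4]]
`b = a.copy()` → b = [[4, 5], [7, 4]]
`a[0].append(25)` → a = [[4, 5, 25], [7, 4]]; b = [[4, 5, 25], [7, 4]]
`a.append([5, 8])` → a = [[4, 5, 25], [7, 4], [5, 8]]
`print(b)` → prints [[4, 5, 25], [7, 4]]

Answer: [[4, 5, 25], [7, 4]]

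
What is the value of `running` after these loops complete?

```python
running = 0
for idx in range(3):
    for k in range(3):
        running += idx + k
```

Sum of all idx+k for idx,k in 3x3
`running` takes the values: 0 → 1 → 3 → 4 → 6 → 9 → 11 → 14 → 18

Answer: 18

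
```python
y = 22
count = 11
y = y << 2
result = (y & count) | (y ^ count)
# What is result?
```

Trace:
`y = 22` → y = 22
`count = 11` → count = 11
`y = y << 2` → y = 88
`result = (y & count) | (y ^ count)` → result = 91
So result = 91

Answer: 91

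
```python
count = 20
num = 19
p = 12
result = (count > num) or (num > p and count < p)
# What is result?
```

Trace:
`count = 20` → count = 20
`num = 19` → num = 19
`p = 12` → p = 12
`result = (count > num) or (num > p and count < p)` → result = True
So result = True

Answer: True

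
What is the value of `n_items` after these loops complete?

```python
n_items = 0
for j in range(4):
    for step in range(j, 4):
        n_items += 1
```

Upper triangle: 4 + 3 + ... + 1
`n_items` takes the values: 0 → 1 → 2 → 3 → 4 → 5 → 6 → 7 → 8 → 9 → 10

Answer: 10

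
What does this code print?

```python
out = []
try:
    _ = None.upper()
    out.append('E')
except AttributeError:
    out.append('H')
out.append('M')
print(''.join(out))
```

Execution trace: 'H' (except AttributeError) → 'M' (after the try/except). Output: HM

Answer: HM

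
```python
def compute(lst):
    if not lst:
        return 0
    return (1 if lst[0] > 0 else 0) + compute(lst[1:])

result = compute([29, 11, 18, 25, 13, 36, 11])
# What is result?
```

Count of positive elements in [29, 11, 18, 25, 13, 36, 11] = 7

Answer: 7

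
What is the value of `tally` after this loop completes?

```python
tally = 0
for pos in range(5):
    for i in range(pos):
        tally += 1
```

Triangle number: 0+1+2+...+4
`tally` takes the values: 0 → 1 → 2 → 3 → 4 → 5 → 6 → 7 → 8 → 9 → 10

Answer: 10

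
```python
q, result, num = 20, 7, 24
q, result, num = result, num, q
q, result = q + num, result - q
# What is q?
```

Trace:
`q, result, num = 20, 7, 24` → q = 20; result = 7; num = 24
`q, result, num = result, num, q` → q = 7; result = 24; num = 20
`q, result = q + num, result - q` → q = 27; result = 17
So q = 27

Answer: 27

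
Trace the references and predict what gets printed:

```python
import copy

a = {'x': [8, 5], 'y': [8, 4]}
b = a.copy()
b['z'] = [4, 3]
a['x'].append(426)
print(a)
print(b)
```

Key concept: shallow copy of dict with mutable values.
Step by step:
`a = {'x': [8, 5], 'y': [8, 4]}` → a = {'x': [8, 5], 'y': [8, 4]}
`b = a.copy()` → b = {'x': [8, 5], 'y': [8, 4]}
`b['z'] = [4, 3]` → b = {'x': [8, 5], 'y': [8, 4], 'z': [4, 3]}
`a['x'].append(426)` → a = {'x': [8, 5, 426], 'y': [8, 4]}; b = {'x': [8, 5, 426], 'y': [8, 4], 'z': [4, 3]}
`print(a)` → prints {'x': [8, 5, 426], 'y': [8, 4]}
`print(b)` → prints {'x': [8, 5, 426], 'y': [8, 4], 'z': [4, 3]}

Answer:
{'x': [8, 5, 426], 'y': [8, 4]}
{'x': [8, 5, 426], 'y': [8, 4], 'z': [4, 3]}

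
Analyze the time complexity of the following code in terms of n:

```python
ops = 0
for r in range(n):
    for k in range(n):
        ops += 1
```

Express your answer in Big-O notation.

Each loop level contributes: n × n. Multiplying the contributions gives O(n^2).

Answer: O(n^2)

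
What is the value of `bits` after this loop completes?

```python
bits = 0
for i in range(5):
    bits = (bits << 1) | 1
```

Build 5 consecutive 1-bits: 0b11111
`bits` takes the values: 0 → 1 → 3 → 7 → 15 → 31

Answer: 31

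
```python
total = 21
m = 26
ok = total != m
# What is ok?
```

Trace:
`total = 21` → total = 21
`m = 26` → m = 26
`ok = total != m` → ok = True
So ok = True

Answer: True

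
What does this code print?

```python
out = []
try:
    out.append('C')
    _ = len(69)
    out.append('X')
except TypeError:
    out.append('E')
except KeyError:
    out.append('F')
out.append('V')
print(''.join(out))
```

Execution trace: 'C' (try body) → 'E' (except TypeError) → 'V' (after the try/except). Output: CEV

Answer: CEV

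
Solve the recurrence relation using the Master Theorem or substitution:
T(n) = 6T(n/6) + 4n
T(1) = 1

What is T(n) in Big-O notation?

By Master Theorem: a=6, b=6, f(n)=4n. Since log_6(6) = 1 and f(n) = Θ(n^1), Case 2 applies. T(n) = O(n log n).

Answer: O(n log n)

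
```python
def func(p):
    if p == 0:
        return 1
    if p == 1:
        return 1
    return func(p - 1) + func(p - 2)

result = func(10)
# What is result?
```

Build up from base cases: func(0)=1, func(1)=1, func(2)=2, func(3)=3, func(4)=5, func(5)=8, func(6)=13, ..., func(10)=89

Answer: 89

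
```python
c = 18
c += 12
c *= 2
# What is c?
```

Trace:
`c = 18` → c = 18
`c += 12` → c = 30
`c *= 2` → c = 60
So c = 60

Answer: 60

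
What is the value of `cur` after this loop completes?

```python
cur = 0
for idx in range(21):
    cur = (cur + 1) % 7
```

Increment mod 7, 21 times = 0
`cur` takes the values: 0 → 1 → 2 → 3 → 4 → 5 → 6 → 0 → 1 → 2 → 3 → 4 → 5 → 6 → 0 → 1 → 2 → 3 → 4 → 5 → 6 → 0

Answer: 0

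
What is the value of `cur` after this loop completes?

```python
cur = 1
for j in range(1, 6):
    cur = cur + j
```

Start at 1, add 1 through 5
`cur` takes the values: 1 → 2 → 4 → 7 → 11 → 16

Answer: 16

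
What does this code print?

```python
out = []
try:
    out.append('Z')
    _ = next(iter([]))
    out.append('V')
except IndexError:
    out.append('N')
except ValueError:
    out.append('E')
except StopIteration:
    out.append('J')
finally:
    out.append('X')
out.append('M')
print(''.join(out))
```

Execution trace: 'Z' (try body) → 'J' (except StopIteration) → 'X' (finally) → 'M' (after the try/except). Output: ZJXM

Answer: ZJXM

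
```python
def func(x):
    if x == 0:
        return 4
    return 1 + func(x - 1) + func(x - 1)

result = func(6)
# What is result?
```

func(x) = 1 + 2·func(x-1), func(0)=4. Closed form: (4+1)·2^6 - 1 = 319.

Answer: 319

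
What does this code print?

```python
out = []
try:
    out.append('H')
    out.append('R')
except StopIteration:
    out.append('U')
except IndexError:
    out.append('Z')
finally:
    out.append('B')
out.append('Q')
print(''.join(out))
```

Execution trace: 'H' (try body) → 'R' (try body, no exception) → 'B' (finally) → 'Q' (after the try/except). Output: HRBQ

Answer: HRBQ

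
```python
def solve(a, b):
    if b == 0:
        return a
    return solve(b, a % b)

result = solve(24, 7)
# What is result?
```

solve(24, 7) -> solve(7, 3) -> solve(3, 1) -> solve(1, 0) -> 1

Answer: 1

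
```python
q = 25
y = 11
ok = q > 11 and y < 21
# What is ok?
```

Trace:
`q = 25` → q = 25
`y = 11` → y = 11
`ok = q > 11 and y < 21` → ok = True
So ok = True

Answer: True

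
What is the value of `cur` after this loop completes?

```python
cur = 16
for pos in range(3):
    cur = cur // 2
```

Halve 3 times: 16 // 2^3 = 2
`cur` takes the values: 16 → 8 → 4 → 2

Answer: 2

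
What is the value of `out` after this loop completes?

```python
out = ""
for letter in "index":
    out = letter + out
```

Reverse 'index'
`out` takes the values: "" → "i" → "ni" → "dni" → "edni" → "xedni"

Answer: "xedni"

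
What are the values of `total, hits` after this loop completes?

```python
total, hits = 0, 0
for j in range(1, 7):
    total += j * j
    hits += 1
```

Sum of squares and count
`total, hits` takes the values: (0, 0) → (1, 0) → (1, 1) → (5, 1) → (5, 2) → (14, 2) → (14, 3) → (30, 3) → (30, 4) → (55, 4) → (55, 5) → (91, 5) → (91, 6)

Answer: 91, 6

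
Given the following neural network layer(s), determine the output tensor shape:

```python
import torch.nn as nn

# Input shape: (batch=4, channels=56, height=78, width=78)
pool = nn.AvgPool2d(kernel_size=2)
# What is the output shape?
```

Input: (4, 56, 78, 78) -> Output: (4, 56, 39, 39)

Answer: (4, 56, 39, 39)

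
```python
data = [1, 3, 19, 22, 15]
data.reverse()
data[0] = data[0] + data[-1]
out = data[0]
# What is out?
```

Trace:
`data = [1, 3, 19, 22, 15]` → data = [1, 3, 19, 22, 15]
`data.reverse()` → data = [15, 22, 19, 3, 1]
`data[0] = data[0] + data[-1]` → data = [16, 22, 19, 3, 1]
`out = data[0]` → out = 16
So out = 16

Answer: 16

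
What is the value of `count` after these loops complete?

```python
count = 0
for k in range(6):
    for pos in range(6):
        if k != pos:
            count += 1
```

6² - 6 (exclude diagonal)
`count` takes the values: 0 → 1 → 2 → 3 → 4 → 5 → 6 → 7 → 8 → 9 → 10 → 11 → 12 → 13 → 14 → 15 → 16 → 17 → 18 → 19 → 20 → 21 → 22 → 23 → 24 → 25 → 26 → 27 → 28 → 29 → 30

Answer: 30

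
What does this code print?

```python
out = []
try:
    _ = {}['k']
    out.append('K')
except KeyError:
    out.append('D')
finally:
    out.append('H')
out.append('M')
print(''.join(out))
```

Execution trace: 'D' (except KeyError) → 'H' (finally) → 'M' (after the try/except). Output: DHM

Answer: DHM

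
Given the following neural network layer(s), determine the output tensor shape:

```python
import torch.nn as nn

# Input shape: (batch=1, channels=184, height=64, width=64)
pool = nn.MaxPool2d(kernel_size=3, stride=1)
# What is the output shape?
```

Input: (1, 184, 64, 64) -> Output: (1, 184, 62, 62)

Answer: (1, 184, 62, 62)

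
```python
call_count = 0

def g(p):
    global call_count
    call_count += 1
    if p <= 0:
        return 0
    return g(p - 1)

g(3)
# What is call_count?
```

Linear recursion stepping by 1: 4 calls from p=3 down to ≤0.

Answer: 4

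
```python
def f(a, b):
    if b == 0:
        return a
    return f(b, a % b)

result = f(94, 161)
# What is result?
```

f(94, 161) -> f(161, 94) -> f(94, 67) -> f(67, 27) -> f(27, 13) -> f(13, 1) -> f(1, 0) -> 1

Answer: 1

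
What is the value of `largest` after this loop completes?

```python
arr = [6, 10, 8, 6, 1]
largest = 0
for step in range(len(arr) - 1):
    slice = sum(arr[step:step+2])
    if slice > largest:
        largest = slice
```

Max sum of 2-element window in [6, 10, 8, 6, 1]
`largest` takes the values: 0 → 16 → 18

Answer: 18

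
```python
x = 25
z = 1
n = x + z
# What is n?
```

Trace:
`x = 25` → x = 25
`z = 1` → z = 1
`n = x + z` → n = 26
So n = 26

Answer: 26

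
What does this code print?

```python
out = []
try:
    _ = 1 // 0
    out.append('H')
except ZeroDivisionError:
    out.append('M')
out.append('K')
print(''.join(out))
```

Execution trace: 'M' (except ZeroDivisionError) → 'K' (after the try/except). Output: MK

Answer: MK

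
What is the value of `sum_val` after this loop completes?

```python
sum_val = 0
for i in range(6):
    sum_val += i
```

Sum of 0 to 5 = 15
`sum_val` takes the values: 0 → 1 → 3 → 6 → 10 → 15

Answer: 15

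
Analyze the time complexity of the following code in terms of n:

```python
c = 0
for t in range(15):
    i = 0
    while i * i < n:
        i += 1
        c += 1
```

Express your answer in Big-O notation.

Each loop level contributes: 1 × √n. Multiplying the contributions gives O(√n).

Answer: O(√n)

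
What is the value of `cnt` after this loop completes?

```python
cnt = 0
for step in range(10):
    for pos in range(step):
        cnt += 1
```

Triangle number: 0+1+2+...+9
`cnt` takes the values: 0 → 1 → 2 → 3 → 4 → 5 → 6 → 7 → 8 → 9 → 10 → 11 → 12 → 13 → 14 → 15 → 16 → 17 → 18 → 19 → 20 → 21 → 22 → 23 → 24 → 25 → 26 → 27 → 28 → 29 → … → 41 → 42 → 43 → 44 → 45

Answer: 45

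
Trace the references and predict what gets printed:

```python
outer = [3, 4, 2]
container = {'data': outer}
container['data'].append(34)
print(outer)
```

Key concept: dict holds reference to list.
Step by step:
`outer = [3, 4, 2]` → outer = [3, 4, 2]
`container = {'data': outer}` → container = {'data': [3, 4, 2]}
`container['data'].append(34)` → outer = [3, 4, 2, 34]; container = {'data': [3, 4, 2, 34]}
`print(outer)` → prints [3, 4, 2, 34]

Answer: [3, 4, 2, 34]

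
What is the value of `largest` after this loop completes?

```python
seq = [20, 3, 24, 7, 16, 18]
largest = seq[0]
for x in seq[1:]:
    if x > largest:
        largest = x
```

Maximum of [20, 3, 24, 7, 16, 18]
`largest` takes the values: 20 → 24

Answer: 24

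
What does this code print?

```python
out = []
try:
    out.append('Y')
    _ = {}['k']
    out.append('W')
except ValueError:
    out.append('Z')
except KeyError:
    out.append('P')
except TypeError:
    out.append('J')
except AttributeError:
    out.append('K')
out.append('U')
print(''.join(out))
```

Execution trace: 'Y' (try body) → 'P' (except KeyError) → 'U' (after the try/except). Output: YPU

Answer: YPU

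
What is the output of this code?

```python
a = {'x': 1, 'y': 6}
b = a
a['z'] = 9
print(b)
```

Key concept: dict aliasing.
Step by step:
`a = {'x': 1, 'y': 6}` → a = {'x': 1, 'y': 6}
`b = a` → b = {'x': 1, 'y': 6} (same object as a)
`a['z'] = 9` → a = {'x': 1, 'y': 6, 'z': 9} (same object as b); b = {'x': 1, 'y': 6, 'z': 9} (same object as a)
`print(b)` → prints {'x': 1, 'y': 6, 'z': 9}

Answer: {'x': 1, 'y': 6, 'z': 9}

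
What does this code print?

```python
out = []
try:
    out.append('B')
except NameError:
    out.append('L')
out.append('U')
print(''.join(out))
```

Execution trace: 'B' (try body, no exception) → 'U' (after the try/except). Output: BU

Answer: BU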